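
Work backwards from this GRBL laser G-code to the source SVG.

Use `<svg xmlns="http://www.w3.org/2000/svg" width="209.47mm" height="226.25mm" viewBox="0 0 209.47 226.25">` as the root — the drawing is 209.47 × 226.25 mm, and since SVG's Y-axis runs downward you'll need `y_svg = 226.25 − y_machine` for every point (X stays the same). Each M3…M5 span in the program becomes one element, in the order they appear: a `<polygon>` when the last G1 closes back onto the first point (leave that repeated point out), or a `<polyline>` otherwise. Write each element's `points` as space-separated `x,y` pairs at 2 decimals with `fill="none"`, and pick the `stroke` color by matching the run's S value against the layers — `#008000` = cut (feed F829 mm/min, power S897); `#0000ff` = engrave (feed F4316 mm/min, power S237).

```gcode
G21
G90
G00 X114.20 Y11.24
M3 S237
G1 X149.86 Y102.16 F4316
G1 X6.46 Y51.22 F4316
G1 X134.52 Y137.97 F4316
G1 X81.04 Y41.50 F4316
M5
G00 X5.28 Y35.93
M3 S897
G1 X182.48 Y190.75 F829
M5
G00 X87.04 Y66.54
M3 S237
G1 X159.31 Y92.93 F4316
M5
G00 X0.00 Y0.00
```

Machine Y-up, SVG Y-down with viewBox height 226.25, so y_svg = 226.25 − y_machine; X carries over.

Run 1: S237 ⇒ engrave layer `#0000ff`. The run is open, so emit a `<polyline>` with points (Y-flipped): 114.20,215.01 149.86,124.09 6.46,175.03 134.52,88.28 81.04,184.75.

Run 2: the run's S897 means `#008000` (cut). The run is open, so emit a `<polyline>` with points (Y-flipped): 5.28,190.32 182.48,35.50.

Run 3: power S237 maps to stroke `#0000ff` (engrave). The run is open, so emit a `<polyline>` with points (Y-flipped): 87.04,159.71 159.31,133.32.

<svg xmlns="http://www.w3.org/2000/svg" width="209.47mm" height="226.25mm" viewBox="0 0 209.47 226.25">
  <polyline points="114.20,215.01 149.86,124.09 6.46,175.03 134.52,88.28 81.04,184.75" fill="none" stroke="#0000ff"/>
  <polyline points="5.28,190.32 182.48,35.50" fill="none" stroke="#008000"/>
  <polyline points="87.04,159.71 159.31,133.32" fill="none" stroke="#0000ff"/>
</svg>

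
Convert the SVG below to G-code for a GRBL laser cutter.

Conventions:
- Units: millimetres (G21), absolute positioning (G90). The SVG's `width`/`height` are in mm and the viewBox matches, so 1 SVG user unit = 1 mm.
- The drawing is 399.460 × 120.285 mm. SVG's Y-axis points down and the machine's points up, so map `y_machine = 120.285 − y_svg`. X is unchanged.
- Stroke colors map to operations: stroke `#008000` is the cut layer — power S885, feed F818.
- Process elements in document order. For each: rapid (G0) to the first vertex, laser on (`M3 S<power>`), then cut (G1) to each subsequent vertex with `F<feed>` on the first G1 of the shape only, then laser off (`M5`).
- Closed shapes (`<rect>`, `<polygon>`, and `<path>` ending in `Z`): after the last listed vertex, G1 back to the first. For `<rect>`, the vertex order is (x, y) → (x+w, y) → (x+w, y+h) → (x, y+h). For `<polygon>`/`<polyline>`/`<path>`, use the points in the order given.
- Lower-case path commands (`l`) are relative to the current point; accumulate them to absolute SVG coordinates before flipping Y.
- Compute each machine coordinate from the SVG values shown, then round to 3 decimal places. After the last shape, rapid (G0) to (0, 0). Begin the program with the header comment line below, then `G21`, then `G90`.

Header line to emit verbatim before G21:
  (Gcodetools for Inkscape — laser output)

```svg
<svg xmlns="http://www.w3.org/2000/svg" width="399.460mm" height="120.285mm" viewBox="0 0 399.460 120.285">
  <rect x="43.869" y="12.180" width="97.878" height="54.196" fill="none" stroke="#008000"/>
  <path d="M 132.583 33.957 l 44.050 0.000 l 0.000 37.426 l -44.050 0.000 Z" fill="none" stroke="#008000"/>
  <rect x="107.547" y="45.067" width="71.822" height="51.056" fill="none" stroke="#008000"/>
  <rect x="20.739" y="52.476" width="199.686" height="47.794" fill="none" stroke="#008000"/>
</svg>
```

viewBox `0 0 399.460 120.285` with mm width/height → 1 unit = 1 mm. Flip: y_m = 120.285 − y_svg.

**Shape 1** — `<rect>` rectangle, stroke `#008000` → cut (S885, F818). Machine vertices: (43.869,108.105) → (141.747,108.105) → (141.747,53.909) → (43.869,53.909) → (43.869,108.105). Closed: final G1 returns to the first vertex.

**Shape 2** — `<path>` rectangle, stroke `#008000` → cut (S885, F818). Machine vertices: (132.583,86.328) → (176.633,86.328) → (176.633,48.902) → (132.583,48.902) → (132.583,86.328). Closed: final G1 returns to the first vertex.

**Shape 3** — `<rect>` rectangle, stroke `#008000` → cut (S885, F818). Machine vertices: (107.547,75.218) → (179.369,75.218) → (179.369,24.162) → (107.547,24.162) → (107.547,75.218). Closed: final G1 returns to the first vertex.

**Shape 4** — `<rect>` rectangle, stroke `#008000` → cut (S885, F818). Machine vertices: (20.739,67.809) → (220.425,67.809) → (220.425,20.015) → (20.739,20.015) → (20.739,67.809). Closed: final G1 returns to the first vertex.

(Gcodetools for Inkscape — laser output)
G21
G90
G0 X43.869 Y108.105
M3 S885
G1 X141.747 Y108.105 F818
G1 X141.747 Y53.909
G1 X43.869 Y53.909
G1 X43.869 Y108.105
M5
G0 X132.583 Y86.328
M3 S885
G1 X176.633 Y86.328 F818
G1 X176.633 Y48.902
G1 X132.583 Y48.902
G1 X132.583 Y86.328
M5
G0 X107.547 Y75.218
M3 S885
G1 X179.369 Y75.218 F818
G1 X179.369 Y24.162
G1 X107.547 Y24.162
G1 X107.547 Y75.218
M5
G0 X20.739 Y67.809
M3 S885
G1 X220.425 Y67.809 F818
G1 X220.425 Y20.015
G1 X20.739 Y20.015
G1 X20.739 Y67.809
M5
G0 X0.000 Y0.000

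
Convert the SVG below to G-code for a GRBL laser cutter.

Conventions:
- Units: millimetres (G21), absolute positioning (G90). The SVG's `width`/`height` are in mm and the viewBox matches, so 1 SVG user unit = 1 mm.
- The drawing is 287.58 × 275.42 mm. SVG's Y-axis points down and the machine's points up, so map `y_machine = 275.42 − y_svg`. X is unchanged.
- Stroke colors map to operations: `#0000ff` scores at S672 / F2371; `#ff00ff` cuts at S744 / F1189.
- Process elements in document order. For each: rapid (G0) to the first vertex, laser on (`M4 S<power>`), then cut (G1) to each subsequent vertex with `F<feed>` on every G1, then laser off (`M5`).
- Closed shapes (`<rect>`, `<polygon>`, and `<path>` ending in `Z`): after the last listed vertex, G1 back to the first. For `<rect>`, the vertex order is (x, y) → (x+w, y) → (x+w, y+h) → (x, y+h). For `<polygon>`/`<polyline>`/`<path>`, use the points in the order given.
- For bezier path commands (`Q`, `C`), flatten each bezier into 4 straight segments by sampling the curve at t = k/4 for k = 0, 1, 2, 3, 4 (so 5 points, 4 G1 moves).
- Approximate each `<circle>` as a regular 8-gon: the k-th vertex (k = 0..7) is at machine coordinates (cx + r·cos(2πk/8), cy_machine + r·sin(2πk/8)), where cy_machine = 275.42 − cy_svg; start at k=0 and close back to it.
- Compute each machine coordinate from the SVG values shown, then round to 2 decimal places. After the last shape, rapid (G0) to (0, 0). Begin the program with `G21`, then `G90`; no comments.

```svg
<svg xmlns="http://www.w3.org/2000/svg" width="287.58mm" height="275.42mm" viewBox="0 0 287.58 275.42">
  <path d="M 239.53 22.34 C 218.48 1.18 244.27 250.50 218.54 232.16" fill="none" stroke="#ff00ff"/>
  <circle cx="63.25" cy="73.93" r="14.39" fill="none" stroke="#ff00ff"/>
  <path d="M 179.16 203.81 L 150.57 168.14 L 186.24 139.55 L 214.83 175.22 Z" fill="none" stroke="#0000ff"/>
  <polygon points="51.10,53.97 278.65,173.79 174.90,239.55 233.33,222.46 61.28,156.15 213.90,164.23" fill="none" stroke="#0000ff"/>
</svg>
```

1 u = 1 mm; y_m = 275.42 − y.

[1] `<path>` cubic bezier, #ff00ff→cut S744 F1189: (239.53,253.08) → (230.99,226.64) → (230.79,149.23) → (229.71,71.28) → (218.54,43.26)

[2] `<circle>` circle, #ff00ff→cut S744 F1189: (77.64,201.49) → (73.43,211.67) → (63.25,215.88) → (53.07,211.67) → (48.86,201.49) → (53.07,191.31) → (63.25,187.10) → (73.43,191.31) → (77.64,201.49) (closed)

[3] `<path>` regular polygon, #0000ff→score S672 F2371: (179.16,71.61) → (150.57,107.28) → (186.24,135.87) → (214.83,100.20) → (179.16,71.61) (closed)

[4] `<polygon>` closed polygon, #0000ff→score S672 F2371: (51.10,221.45) → (278.65,101.63) → (174.90,35.87) → (233.33,52.96) → (61.28,119.27) → (213.90,111.19) → (51.10,221.45) (closed)

G21
G90
G0 X239.53 Y253.08
M4 S744
G1 X230.99 Y226.64 F1189
G1 X230.79 Y149.23 F1189
G1 X229.71 Y71.28 F1189
G1 X218.54 Y43.26 F1189
M5
G0 X77.64 Y201.49
M4 S744
G1 X73.43 Y211.67 F1189
G1 X63.25 Y215.88 F1189
G1 X53.07 Y211.67 F1189
G1 X48.86 Y201.49 F1189
G1 X53.07 Y191.31 F1189
G1 X63.25 Y187.10 F1189
G1 X73.43 Y191.31 F1189
G1 X77.64 Y201.49 F1189
M5
G0 X179.16 Y71.61
M4 S672
G1 X150.57 Y107.28 F2371
G1 X186.24 Y135.87 F2371
G1 X214.83 Y100.20 F2371
G1 X179.16 Y71.61 F2371
M5
G0 X51.10 Y221.45
M4 S672
G1 X278.65 Y101.63 F2371
G1 X174.90 Y35.87 F2371
G1 X233.33 Y52.96 F2371
G1 X61.28 Y119.27 F2371
G1 X213.90 Y111.19 F2371
G1 X51.10 Y221.45 F2371
M5
G0 X0.00 Y0.00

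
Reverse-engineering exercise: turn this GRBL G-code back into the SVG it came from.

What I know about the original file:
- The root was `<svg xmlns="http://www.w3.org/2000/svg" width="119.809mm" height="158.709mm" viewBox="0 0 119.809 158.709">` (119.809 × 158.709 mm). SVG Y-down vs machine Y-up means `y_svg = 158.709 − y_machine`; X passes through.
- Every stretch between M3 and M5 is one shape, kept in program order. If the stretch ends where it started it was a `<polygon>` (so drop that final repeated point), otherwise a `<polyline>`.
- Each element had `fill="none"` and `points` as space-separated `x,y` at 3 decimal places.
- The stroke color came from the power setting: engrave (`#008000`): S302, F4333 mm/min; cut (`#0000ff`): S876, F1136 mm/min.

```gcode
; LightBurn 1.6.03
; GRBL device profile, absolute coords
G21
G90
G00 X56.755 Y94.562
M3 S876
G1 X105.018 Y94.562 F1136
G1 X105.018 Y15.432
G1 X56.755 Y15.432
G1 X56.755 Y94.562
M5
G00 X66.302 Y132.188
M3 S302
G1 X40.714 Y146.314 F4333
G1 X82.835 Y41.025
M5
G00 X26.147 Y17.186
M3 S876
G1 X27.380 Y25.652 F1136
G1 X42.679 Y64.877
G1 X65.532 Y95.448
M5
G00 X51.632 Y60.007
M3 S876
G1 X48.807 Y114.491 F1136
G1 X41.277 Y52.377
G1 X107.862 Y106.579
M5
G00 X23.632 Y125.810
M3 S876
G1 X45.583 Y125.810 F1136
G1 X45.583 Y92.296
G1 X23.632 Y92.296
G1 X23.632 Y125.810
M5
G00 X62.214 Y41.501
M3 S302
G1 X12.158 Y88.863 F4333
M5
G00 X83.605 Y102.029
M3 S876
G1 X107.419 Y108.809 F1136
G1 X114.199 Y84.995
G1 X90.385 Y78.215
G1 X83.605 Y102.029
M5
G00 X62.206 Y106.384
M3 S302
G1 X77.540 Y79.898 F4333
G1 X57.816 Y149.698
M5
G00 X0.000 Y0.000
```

Each laser-on run becomes one SVG element. Flip Y back into SVG space with y_svg = 158.709 − y_machine.

Run 1: the run's S876 means `#0000ff` (cut). The run returns to its start, so emit a `<polygon>` with points (Y-flipped): 56.755,64.147 105.018,64.147 105.018,143.277 56.755,143.277.

Run 2: S302 ⇒ engrave layer `#008000`. The run is open, so emit a `<polyline>` with points (Y-flipped): 66.302,26.521 40.714,12.395 82.835,117.684.

Run 3: S876 ⇒ cut layer `#0000ff`. The run is open, so emit a `<polyline>` with points (Y-flipped): 26.147,141.523 27.380,133.057 42.679,93.832 65.532,63.261.

Run 4: the run's S876 means `#0000ff` (cut). The run is open, so emit a `<polyline>` with points (Y-flipped): 51.632,98.702 48.807,44.218 41.277,106.332 107.862,52.130.

Run 5: S876 ⇒ cut layer `#0000ff`. The run returns to its start, so emit a `<polygon>` with points (Y-flipped): 23.632,32.899 45.583,32.899 45.583,66.413 23.632,66.413.

Run 6: the run's S302 means `#008000` (engrave). The run is open, so emit a `<polyline>` with points (Y-flipped): 62.214,117.208 12.158,69.846.

Run 7: the run's S876 means `#0000ff` (cut). The run returns to its start, so emit a `<polygon>` with points (Y-flipped): 83.605,56.680 107.419,49.900 114.199,73.714 90.385,80.494.

Run 8: the run's S302 means `#008000` (engrave). The run is open, so emit a `<polyline>` with points (Y-flipped): 62.206,52.325 77.540,78.811 57.816,9.011.

<svg xmlns="http://www.w3.org/2000/svg" width="119.809mm" height="158.709mm" viewBox="0 0 119.809 158.709">
  <polygon points="56.755,64.147 105.018,64.147 105.018,143.277 56.755,143.277" fill="none" stroke="#0000ff"/>
  <polyline points="66.302,26.521 40.714,12.395 82.835,117.684" fill="none" stroke="#008000"/>
  <polyline points="26.147,141.523 27.380,133.057 42.679,93.832 65.532,63.261" fill="none" stroke="#0000ff"/>
  <polyline points="51.632,98.702 48.807,44.218 41.277,106.332 107.862,52.130" fill="none" stroke="#0000ff"/>
  <polygon points="23.632,32.899 45.583,32.899 45.583,66.413 23.632,66.413" fill="none" stroke="#0000ff"/>
  <polyline points="62.214,117.208 12.158,69.846" fill="none" stroke="#008000"/>
  <polygon points="83.605,56.680 107.419,49.900 114.199,73.714 90.385,80.494" fill="none" stroke="#0000ff"/>
  <polyline points="62.206,52.325 77.540,78.811 57.816,9.011" fill="none" stroke="#008000"/>
</svg>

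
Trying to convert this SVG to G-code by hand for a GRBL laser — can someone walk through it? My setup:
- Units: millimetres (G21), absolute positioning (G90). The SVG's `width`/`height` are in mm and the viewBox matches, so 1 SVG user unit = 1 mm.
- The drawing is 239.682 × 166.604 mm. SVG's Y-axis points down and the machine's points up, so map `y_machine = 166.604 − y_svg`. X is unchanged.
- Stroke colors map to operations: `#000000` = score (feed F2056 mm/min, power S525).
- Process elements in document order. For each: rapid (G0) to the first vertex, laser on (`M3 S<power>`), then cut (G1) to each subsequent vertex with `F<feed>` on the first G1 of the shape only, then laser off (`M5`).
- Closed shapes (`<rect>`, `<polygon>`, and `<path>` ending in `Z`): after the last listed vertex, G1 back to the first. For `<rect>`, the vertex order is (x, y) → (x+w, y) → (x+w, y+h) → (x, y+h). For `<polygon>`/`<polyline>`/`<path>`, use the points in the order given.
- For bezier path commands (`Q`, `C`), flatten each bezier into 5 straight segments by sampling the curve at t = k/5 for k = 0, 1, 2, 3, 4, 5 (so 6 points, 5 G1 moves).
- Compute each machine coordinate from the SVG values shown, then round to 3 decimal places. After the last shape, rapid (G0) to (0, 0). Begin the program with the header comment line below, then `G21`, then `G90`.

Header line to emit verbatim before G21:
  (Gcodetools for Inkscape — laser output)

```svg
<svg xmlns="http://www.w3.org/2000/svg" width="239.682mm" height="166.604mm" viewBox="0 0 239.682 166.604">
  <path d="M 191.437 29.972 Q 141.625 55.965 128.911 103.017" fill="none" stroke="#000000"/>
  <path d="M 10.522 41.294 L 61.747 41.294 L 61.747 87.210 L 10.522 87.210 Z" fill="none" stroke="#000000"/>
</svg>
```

1 u = 1 mm; y_m = 166.604 − y.

[1] `<path>` quadratic bezier, #000000→score S525 F2056: (191.437,136.632) → (172.996,125.392) → (157.523,112.468) → (145.018,97.859) → (135.481,81.565) → (128.911,63.587)

[2] `<path>` rectangle, #000000→score S525 F2056: (10.522,125.310) → (61.747,125.310) → (61.747,79.394) → (10.522,79.394) → (10.522,125.310) (closed)

(Gcodetools for Inkscape — laser output)
G21
G90
G0 X191.437 Y136.632
M3 S525
G1 X172.996 Y125.392 F2056
G1 X157.523 Y112.468
G1 X145.018 Y97.859
G1 X135.481 Y81.565
G1 X128.911 Y63.587
M5
G0 X10.522 Y125.310
M3 S525
G1 X61.747 Y125.310 F2056
G1 X61.747 Y79.394
G1 X10.522 Y79.394
G1 X10.522 Y125.310
M5
G0 X0.000 Y0.000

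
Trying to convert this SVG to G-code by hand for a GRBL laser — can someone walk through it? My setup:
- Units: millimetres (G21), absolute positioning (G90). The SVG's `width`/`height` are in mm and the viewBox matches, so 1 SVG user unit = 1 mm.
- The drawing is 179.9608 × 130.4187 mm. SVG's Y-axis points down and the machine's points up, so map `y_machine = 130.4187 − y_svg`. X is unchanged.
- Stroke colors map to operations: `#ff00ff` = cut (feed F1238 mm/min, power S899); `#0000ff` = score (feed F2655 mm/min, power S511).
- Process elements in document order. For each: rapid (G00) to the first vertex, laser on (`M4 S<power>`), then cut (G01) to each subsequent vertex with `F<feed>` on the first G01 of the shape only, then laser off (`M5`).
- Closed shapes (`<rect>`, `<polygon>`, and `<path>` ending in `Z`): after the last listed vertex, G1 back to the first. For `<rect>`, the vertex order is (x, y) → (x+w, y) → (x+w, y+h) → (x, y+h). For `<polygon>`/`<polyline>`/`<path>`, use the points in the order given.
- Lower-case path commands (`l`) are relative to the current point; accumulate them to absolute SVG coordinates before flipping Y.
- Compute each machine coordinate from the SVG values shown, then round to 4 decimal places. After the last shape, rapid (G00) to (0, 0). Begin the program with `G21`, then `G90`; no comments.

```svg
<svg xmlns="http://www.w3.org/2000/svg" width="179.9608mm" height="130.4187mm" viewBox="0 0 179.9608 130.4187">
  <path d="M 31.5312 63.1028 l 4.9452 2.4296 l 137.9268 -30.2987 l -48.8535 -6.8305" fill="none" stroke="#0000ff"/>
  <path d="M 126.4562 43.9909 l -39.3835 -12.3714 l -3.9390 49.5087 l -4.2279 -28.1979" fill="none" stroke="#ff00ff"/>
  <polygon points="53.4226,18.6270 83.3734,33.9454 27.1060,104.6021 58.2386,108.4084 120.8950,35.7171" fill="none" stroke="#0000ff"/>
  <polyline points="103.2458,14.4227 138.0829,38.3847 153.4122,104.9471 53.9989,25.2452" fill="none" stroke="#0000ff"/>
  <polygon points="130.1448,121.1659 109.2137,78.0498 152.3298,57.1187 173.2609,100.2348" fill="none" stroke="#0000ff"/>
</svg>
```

1 u = 1 mm; y_m = 130.4187 − y.

[1] `<path>` open polyline, #0000ff→score S511 F2655: (31.5312,67.3159) → (36.4764,64.8863) → (174.4032,95.1850) → (125.5497,102.0155)

[2] `<path>` open polyline, #ff00ff→cut S899 F1238: (126.4562,86.4278) → (87.0727,98.7992) → (83.1337,49.2905) → (78.9058,77.4884)

[3] `<polygon>` closed polygon, #0000ff→score S511 F2655: (53.4226,111.7917) → (83.3734,96.4733) → (27.1060,25.8166) → (58.2386,22.0103) → (120.8950,94.7016) → (53.4226,111.7917) (closed)

[4] `<polyline>` open polyline, #0000ff→score S511 F2655: (103.2458,115.9960) → (138.0829,92.0340) → (153.4122,25.4716) → (53.9989,105.1735)

[5] `<polygon>` regular polygon, #0000ff→score S511 F2655: (130.1448,9.2528) → (109.2137,52.3689) → (152.3298,73.3000) → (173.2609,30.1839) → (130.1448,9.2528) (closed)

G21
G90
G00 X31.5312 Y67.3159
M4 S511
G01 X36.4764 Y64.8863 F2655
G01 X174.4032 Y95.1850
G01 X125.5497 Y102.0155
M5
G00 X126.4562 Y86.4278
M4 S899
G01 X87.0727 Y98.7992 F1238
G01 X83.1337 Y49.2905
G01 X78.9058 Y77.4884
M5
G00 X53.4226 Y111.7917
M4 S511
G01 X83.3734 Y96.4733 F2655
G01 X27.1060 Y25.8166
G01 X58.2386 Y22.0103
G01 X120.8950 Y94.7016
G01 X53.4226 Y111.7917
M5
G00 X103.2458 Y115.9960
M4 S511
G01 X138.0829 Y92.0340 F2655
G01 X153.4122 Y25.4716
G01 X53.9989 Y105.1735
M5
G00 X130.1448 Y9.2528
M4 S511
G01 X109.2137 Y52.3689 F2655
G01 X152.3298 Y73.3000
G01 X173.2609 Y30.1839
G01 X130.1448 Y9.2528
M5
G00 X0.0000 Y0.0000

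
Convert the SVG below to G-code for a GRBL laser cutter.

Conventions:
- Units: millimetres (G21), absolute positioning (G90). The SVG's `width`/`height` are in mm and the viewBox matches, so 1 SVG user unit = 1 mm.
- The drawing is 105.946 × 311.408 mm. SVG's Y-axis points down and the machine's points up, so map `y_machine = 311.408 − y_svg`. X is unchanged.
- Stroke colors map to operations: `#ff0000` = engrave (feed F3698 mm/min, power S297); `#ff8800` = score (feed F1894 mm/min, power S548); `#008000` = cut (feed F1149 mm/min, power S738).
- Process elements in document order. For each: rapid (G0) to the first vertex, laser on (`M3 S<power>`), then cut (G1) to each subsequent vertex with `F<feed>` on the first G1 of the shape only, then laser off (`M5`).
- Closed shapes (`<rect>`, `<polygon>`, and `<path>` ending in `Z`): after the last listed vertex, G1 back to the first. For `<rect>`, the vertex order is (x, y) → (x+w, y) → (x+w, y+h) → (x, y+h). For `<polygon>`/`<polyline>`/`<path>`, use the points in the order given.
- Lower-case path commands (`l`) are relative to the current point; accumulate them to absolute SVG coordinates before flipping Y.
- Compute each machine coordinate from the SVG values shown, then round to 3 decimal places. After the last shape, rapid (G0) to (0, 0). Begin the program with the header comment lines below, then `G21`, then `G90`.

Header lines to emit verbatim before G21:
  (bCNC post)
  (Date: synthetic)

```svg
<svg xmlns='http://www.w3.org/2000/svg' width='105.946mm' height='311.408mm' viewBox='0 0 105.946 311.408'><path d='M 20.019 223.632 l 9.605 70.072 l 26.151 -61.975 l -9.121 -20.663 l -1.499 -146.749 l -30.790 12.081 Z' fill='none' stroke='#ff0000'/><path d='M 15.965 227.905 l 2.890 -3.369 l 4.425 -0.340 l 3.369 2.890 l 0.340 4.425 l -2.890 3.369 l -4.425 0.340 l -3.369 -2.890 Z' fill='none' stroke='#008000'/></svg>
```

(bCNC post)
(Date: synthetic)
G21
G90
G0 X20.019 Y87.776
M3 S297
G1 X29.624 Y17.704 F3698
G1 X55.775 Y79.679
G1 X46.654 Y100.342
G1 X45.155 Y247.091
G1 X14.365 Y235.010
G1 X20.019 Y87.776
M5
G0 X15.965 Y83.503
M3 S738
G1 X18.855 Y86.872 F1149
G1 X23.280 Y87.212
G1 X26.649 Y84.322
G1 X26.989 Y79.897
G1 X24.099 Y76.528
G1 X19.674 Y76.188
G1 X16.305 Y79.078
G1 X15.965 Y83.503
M5
G0 X0.000 Y0.000

Since the viewBox matches the mm dimensions, user units are millimetres directly. The only transform is the Y-flip y_m = 311.408 − y_svg.

Shape 1 is a closed polygon drawn with `<path>`. Its stroke #ff0000 means engrave at S297, F3698. After flipping Y the toolpath is (20.019,87.776) → (29.624,17.704) → (55.775,79.679) → (46.654,100.342) → (45.155,247.091) → (14.365,235.010) → (20.019,87.776), returning to the start.

Shape 2 is a regular polygon drawn with `<path>`. Its stroke #008000 means cut at S738, F1149. After flipping Y the toolpath is (15.965,83.503) → (18.855,86.872) → (23.280,87.212) → (26.649,84.322) → (26.989,79.897) → (24.099,76.528) → (19.674,76.188) → (16.305,79.078) → (15.965,83.503), returning to the start.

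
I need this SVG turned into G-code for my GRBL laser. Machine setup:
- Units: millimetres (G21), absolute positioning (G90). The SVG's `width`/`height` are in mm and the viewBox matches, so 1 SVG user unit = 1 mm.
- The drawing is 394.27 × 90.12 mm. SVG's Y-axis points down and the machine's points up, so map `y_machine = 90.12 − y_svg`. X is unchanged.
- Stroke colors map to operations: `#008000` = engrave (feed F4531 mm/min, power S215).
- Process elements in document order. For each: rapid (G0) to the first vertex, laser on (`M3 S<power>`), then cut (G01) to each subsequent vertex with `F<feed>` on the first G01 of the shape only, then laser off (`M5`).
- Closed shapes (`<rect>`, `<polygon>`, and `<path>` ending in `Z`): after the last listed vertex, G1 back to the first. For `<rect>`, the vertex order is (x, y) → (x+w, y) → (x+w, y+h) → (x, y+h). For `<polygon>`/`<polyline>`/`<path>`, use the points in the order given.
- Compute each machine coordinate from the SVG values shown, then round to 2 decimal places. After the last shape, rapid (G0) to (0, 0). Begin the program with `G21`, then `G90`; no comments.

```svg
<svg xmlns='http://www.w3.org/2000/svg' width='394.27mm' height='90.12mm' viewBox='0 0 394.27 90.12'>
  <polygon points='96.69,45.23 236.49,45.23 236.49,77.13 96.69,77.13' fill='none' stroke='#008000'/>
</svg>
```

1 u = 1 mm; y_m = 90.12 − y.

[1] `<polygon>` rectangle, #008000→engrave S215 F4531: (96.69,44.89) → (236.49,44.89) → (236.49,12.99) → (96.69,12.99) → (96.69,44.89) (closed)

G21
G90
G0 X96.69 Y44.89
M3 S215
G01 X236.49 Y44.89 F4531
G01 X236.49 Y12.99
G01 X96.69 Y12.99
G01 X96.69 Y44.89
M5
G0 X0.00 Y0.00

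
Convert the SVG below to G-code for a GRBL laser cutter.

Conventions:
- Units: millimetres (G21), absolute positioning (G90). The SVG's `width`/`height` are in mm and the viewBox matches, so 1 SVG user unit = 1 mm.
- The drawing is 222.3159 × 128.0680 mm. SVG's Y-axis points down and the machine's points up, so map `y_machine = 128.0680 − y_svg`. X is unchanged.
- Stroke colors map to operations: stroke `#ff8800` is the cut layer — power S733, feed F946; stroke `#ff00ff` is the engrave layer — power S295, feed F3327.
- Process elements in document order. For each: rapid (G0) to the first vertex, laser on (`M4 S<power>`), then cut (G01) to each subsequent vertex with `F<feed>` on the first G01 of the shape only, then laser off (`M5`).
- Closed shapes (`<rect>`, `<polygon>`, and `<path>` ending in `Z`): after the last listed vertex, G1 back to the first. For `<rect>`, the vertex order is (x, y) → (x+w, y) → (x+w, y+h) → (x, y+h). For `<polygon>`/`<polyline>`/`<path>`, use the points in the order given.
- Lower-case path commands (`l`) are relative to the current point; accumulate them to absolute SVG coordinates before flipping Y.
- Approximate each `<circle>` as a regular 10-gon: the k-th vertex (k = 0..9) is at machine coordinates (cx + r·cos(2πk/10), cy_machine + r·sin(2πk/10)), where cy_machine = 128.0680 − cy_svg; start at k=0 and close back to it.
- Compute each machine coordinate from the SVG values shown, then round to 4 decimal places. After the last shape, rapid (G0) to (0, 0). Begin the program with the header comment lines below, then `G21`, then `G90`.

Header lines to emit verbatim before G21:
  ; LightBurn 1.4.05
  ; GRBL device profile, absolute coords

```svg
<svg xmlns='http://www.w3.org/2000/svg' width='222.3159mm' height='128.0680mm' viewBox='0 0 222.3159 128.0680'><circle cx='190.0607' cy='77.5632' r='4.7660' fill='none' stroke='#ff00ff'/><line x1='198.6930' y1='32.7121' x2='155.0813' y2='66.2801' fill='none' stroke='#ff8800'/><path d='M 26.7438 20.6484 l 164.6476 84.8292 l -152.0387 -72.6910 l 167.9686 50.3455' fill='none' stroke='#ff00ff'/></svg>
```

viewBox `0 0 222.3159 128.0680` with mm width/height → 1 unit = 1 mm. Flip: y_m = 128.0680 − y_svg.

**Shape 1** — `<circle>` circle, stroke `#ff00ff` → engrave (S295, F3327). Machine vertices: (194.8267,50.5048) → (193.9165,53.3062) → (191.5335,55.0375) → (188.5879,55.0375) → (186.2049,53.3062) → (185.2947,50.5048) → (186.2049,47.7034) → (188.5879,45.9721) → (191.5335,45.9721) → (193.9165,47.7034) → (194.8267,50.5048). Closed: final G1 returns to the first vertex.

**Shape 2** — `<line>` line segment, stroke `#ff8800` → cut (S733, F946). Machine vertices: (198.6930,95.3559) → (155.0813,61.7879). Open path.

**Shape 3** — `<path>` open polyline, stroke `#ff00ff` → engrave (S295, F3327). Machine vertices: (26.7438,107.4196) → (191.3914,22.5904) → (39.3527,95.2814) → (207.3213,44.9359). Open path.

; LightBurn 1.4.05
; GRBL device profile, absolute coords
G21
G90
G0 X194.8267 Y50.5048
M4 S295
G01 X193.9165 Y53.3062 F3327
G01 X191.5335 Y55.0375
G01 X188.5879 Y55.0375
G01 X186.2049 Y53.3062
G01 X185.2947 Y50.5048
G01 X186.2049 Y47.7034
G01 X188.5879 Y45.9721
G01 X191.5335 Y45.9721
G01 X193.9165 Y47.7034
G01 X194.8267 Y50.5048
M5
G0 X198.6930 Y95.3559
M4 S733
G01 X155.0813 Y61.7879 F946
M5
G0 X26.7438 Y107.4196
M4 S295
G01 X191.3914 Y22.5904 F3327
G01 X39.3527 Y95.2814
G01 X207.3213 Y44.9359
M5
G0 X0.0000 Y0.0000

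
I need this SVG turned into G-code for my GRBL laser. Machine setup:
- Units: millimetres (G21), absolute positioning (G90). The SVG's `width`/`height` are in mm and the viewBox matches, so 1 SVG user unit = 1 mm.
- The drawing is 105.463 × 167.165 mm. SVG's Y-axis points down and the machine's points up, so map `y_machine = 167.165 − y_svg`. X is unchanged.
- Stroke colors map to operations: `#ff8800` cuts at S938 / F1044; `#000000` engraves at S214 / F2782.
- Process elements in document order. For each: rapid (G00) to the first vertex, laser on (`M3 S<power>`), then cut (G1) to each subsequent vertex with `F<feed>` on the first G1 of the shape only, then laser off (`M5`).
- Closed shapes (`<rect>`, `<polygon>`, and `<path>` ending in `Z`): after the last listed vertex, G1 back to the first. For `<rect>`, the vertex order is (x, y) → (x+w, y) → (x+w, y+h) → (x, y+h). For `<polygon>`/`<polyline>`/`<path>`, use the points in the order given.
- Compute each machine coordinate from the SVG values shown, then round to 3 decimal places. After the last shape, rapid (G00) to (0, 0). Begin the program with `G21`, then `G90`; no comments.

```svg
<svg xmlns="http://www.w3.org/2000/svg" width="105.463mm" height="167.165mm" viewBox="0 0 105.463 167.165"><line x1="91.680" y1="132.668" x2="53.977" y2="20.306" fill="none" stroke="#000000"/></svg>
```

G21
G90
G00 X91.680 Y34.497
M3 S214
G1 X53.977 Y146.859 F2782
M5
G00 X0.000 Y0.000

Since the viewBox matches the mm dimensions, user units are millimetres directly. The only transform is the Y-flip y_m = 167.165 − y_svg.

Shape 1 is a line segment drawn with `<line>`. Its stroke #000000 means engrave at S214, F2782. After flipping Y the toolpath is (91.680,34.497) → (53.977,146.859).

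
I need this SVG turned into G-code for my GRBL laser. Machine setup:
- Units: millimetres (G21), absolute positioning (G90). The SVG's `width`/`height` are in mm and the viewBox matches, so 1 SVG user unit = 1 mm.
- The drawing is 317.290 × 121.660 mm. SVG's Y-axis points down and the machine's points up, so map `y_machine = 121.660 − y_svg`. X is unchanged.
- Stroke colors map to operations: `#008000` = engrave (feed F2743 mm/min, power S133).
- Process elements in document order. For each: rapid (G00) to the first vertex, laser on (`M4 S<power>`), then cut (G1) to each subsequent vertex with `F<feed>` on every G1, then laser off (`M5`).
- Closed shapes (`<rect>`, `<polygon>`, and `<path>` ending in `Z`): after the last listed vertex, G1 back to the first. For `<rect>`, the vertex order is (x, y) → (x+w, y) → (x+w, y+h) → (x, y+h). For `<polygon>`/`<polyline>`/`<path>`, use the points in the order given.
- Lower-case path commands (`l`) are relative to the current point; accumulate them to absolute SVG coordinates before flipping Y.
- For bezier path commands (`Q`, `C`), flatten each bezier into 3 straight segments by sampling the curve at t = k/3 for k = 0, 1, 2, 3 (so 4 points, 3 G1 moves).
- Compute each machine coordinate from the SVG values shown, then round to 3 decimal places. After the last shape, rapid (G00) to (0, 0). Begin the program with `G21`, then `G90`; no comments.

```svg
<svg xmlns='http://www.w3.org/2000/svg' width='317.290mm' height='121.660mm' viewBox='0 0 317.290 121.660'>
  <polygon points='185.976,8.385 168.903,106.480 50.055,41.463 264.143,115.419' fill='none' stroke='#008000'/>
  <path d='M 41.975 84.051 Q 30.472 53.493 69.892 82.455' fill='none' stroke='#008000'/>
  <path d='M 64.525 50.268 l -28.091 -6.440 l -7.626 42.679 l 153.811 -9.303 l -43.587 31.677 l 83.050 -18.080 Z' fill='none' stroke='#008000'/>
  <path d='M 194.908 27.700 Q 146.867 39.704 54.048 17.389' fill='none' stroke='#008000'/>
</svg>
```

Since the viewBox matches the mm dimensions, user units are millimetres directly. The only transform is the Y-flip y_m = 121.660 − y_svg.

Shape 1 is a closed polygon drawn with `<polygon>`. Its stroke #008000 means engrave at S133, F2743. After flipping Y the toolpath is (185.976,113.275) → (168.903,15.180) → (50.055,80.197) → (264.143,6.241) → (185.976,113.275), returning to the start.

Shape 2 is a quadratic bezier drawn with `<path>`. Its stroke #008000 means engrave at S133, F2743. After flipping Y the toolpath is (41.975,37.609) → (39.964,51.368) → (49.270,51.900) → (69.892,39.205).

Shape 3 is a closed polygon drawn with `<path>`. Its stroke #008000 means engrave at S133, F2743. After flipping Y the toolpath is (64.525,71.392) → (36.434,77.832) → (28.808,35.153) → (182.619,44.456) → (139.032,12.779) → (222.082,30.859) → (64.525,71.392), returning to the start.

Shape 4 is a quadratic bezier drawn with `<path>`. Its stroke #008000 means engrave at S133, F2743. After flipping Y the toolpath is (194.908,93.960) → (157.905,89.771) → (110.952,93.208) → (54.048,104.271).

G21
G90
G00 X185.976 Y113.275
M4 S133
G1 X168.903 Y15.180 F2743
G1 X50.055 Y80.197 F2743
G1 X264.143 Y6.241 F2743
G1 X185.976 Y113.275 F2743
M5
G00 X41.975 Y37.609
M4 S133
G1 X39.964 Y51.368 F2743
G1 X49.270 Y51.900 F2743
G1 X69.892 Y39.205 F2743
M5
G00 X64.525 Y71.392
M4 S133
G1 X36.434 Y77.832 F2743
G1 X28.808 Y35.153 F2743
G1 X182.619 Y44.456 F2743
G1 X139.032 Y12.779 F2743
G1 X222.082 Y30.859 F2743
G1 X64.525 Y71.392 F2743
M5
G00 X194.908 Y93.960
M4 S133
G1 X157.905 Y89.771 F2743
G1 X110.952 Y93.208 F2743
G1 X54.048 Y104.271 F2743
M5
G00 X0.000 Y0.000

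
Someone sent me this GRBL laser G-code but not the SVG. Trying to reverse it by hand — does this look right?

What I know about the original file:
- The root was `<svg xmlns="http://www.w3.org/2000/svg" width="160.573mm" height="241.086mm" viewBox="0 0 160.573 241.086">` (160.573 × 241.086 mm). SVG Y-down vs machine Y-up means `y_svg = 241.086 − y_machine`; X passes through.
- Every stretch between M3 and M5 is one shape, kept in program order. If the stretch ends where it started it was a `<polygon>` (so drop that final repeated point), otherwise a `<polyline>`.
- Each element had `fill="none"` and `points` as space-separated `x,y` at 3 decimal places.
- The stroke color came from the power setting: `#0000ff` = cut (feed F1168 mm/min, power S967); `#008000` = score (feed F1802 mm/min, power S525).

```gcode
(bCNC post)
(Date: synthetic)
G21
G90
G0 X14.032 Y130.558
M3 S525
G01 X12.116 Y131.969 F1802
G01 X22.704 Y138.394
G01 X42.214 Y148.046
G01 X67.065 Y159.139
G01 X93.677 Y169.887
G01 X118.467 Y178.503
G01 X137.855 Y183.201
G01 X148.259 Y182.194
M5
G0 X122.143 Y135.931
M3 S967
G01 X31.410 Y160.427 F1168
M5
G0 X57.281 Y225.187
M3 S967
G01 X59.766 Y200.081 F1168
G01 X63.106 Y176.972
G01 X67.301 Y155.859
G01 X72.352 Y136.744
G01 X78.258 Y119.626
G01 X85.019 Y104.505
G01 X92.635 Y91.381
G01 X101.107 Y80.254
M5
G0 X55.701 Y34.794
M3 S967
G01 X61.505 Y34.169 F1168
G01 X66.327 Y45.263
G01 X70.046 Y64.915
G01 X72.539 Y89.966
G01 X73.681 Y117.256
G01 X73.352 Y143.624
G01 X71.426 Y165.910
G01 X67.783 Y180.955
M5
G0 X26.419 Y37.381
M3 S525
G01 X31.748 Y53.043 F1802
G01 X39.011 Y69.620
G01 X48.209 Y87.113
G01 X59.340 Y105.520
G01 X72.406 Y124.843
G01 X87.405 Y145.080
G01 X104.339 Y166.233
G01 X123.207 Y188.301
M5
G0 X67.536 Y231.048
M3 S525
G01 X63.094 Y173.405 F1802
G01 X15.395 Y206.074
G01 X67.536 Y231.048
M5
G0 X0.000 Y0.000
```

Each laser-on run becomes one SVG element. Flip Y back into SVG space with y_svg = 241.086 − y_machine.

Run 1: the run's S525 means `#008000` (score). The run is open, so emit a `<polyline>` with points (Y-flipped): 14.032,110.528 12.116,109.117 22.704,102.692 42.214,93.040 67.065,81.947 93.677,71.199 118.467,62.583 137.855,57.885 148.259,58.892.

Run 2: the run's S967 means `#0000ff` (cut). The run is open, so emit a `<polyline>` with points (Y-flipped): 122.143,105.155 31.410,80.659.

Run 3: the run's S967 means `#0000ff` (cut). The run is open, so emit a `<polyline>` with points (Y-flipped): 57.281,15.899 59.766,41.005 63.106,64.114 67.301,85.227 72.352,104.342 78.258,121.460 85.019,136.581 92.635,149.705 101.107,160.832.

Run 4: the run's S967 means `#0000ff` (cut). The run is open, so emit a `<polyline>` with points (Y-flipped): 55.701,206.292 61.505,206.917 66.327,195.823 70.046,176.171 72.539,151.120 73.681,123.830 73.352,97.462 71.426,75.176 67.783,60.131.

Run 5: the run's S525 means `#008000` (score). The run is open, so emit a `<polyline>` with points (Y-flipped): 26.419,203.705 31.748,188.043 39.011,171.466 48.209,153.973 59.340,135.566 72.406,116.243 87.405,96.006 104.339,74.853 123.207,52.785.

Run 6: S525 ⇒ score layer `#008000`. The run returns to its start, so emit a `<polygon>` with points (Y-flipped): 67.536,10.038 63.094,67.681 15.395,35.012.

<svg xmlns="http://www.w3.org/2000/svg" width="160.573mm" height="241.086mm" viewBox="0 0 160.573 241.086">
  <polyline points="14.032,110.528 12.116,109.117 22.704,102.692 42.214,93.040 67.065,81.947 93.677,71.199 118.467,62.583 137.855,57.885 148.259,58.892" fill="none" stroke="#008000"/>
  <polyline points="122.143,105.155 31.410,80.659" fill="none" stroke="#0000ff"/>
  <polyline points="57.281,15.899 59.766,41.005 63.106,64.114 67.301,85.227 72.352,104.342 78.258,121.460 85.019,136.581 92.635,149.705 101.107,160.832" fill="none" stroke="#0000ff"/>
  <polyline points="55.701,206.292 61.505,206.917 66.327,195.823 70.046,176.171 72.539,151.120 73.681,123.830 73.352,97.462 71.426,75.176 67.783,60.131" fill="none" stroke="#0000ff"/>
  <polyline points="26.419,203.705 31.748,188.043 39.011,171.466 48.209,153.973 59.340,135.566 72.406,116.243 87.405,96.006 104.339,74.853 123.207,52.785" fill="none" stroke="#008000"/>
  <polygon points="67.536,10.038 63.094,67.681 15.395,35.012" fill="none" stroke="#008000"/>
</svg>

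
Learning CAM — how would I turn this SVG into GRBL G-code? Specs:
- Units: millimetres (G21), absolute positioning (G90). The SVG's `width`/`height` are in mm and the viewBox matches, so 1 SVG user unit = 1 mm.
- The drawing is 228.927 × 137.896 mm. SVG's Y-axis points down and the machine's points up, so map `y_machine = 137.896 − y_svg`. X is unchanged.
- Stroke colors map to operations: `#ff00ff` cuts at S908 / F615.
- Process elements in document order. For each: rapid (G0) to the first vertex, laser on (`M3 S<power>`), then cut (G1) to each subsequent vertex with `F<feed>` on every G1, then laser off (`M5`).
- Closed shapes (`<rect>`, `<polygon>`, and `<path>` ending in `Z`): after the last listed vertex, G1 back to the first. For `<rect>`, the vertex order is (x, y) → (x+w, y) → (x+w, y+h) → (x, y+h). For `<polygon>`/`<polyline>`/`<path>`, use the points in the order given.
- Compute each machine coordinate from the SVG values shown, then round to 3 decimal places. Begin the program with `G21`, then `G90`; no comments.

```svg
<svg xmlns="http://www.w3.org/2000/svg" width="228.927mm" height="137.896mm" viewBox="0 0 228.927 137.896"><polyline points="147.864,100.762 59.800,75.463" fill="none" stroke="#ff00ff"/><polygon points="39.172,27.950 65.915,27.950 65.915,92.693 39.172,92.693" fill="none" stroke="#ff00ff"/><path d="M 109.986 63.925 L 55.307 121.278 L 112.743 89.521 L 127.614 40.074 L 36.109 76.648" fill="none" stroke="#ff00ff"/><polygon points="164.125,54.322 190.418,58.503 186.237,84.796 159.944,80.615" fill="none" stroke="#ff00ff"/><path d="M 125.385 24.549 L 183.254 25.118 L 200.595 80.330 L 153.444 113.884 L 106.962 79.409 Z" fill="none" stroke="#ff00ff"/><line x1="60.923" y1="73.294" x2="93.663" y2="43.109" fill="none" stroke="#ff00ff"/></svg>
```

1 u = 1 mm; y_m = 137.896 − y.

[1] `<polyline>` line segment, #ff00ff→cut S908 F615: (147.864,37.134) → (59.800,62.433)

[2] `<polygon>` rectangle, #ff00ff→cut S908 F615: (39.172,109.946) → (65.915,109.946) → (65.915,45.203) → (39.172,45.203) → (39.172,109.946) (closed)

[3] `<path>` open polyline, #ff00ff→cut S908 F615: (109.986,73.971) → (55.307,16.618) → (112.743,48.375) → (127.614,97.822) → (36.109,61.248)

[4] `<polygon>` regular polygon, #ff00ff→cut S908 F615: (164.125,83.574) → (190.418,79.393) → (186.237,53.100) → (159.944,57.281) → (164.125,83.574) (closed)

[5] `<path>` regular polygon, #ff00ff→cut S908 F615: (125.385,113.347) → (183.254,112.778) → (200.595,57.566) → (153.444,24.012) → (106.962,58.487) → (125.385,113.347) (closed)

[6] `<line>` line segment, #ff00ff→cut S908 F615: (60.923,64.602) → (93.663,94.787)

G21
G90
G0 X147.864 Y37.134
M3 S908
G1 X59.800 Y62.433 F615
M5
G0 X39.172 Y109.946
M3 S908
G1 X65.915 Y109.946 F615
G1 X65.915 Y45.203 F615
G1 X39.172 Y45.203 F615
G1 X39.172 Y109.946 F615
M5
G0 X109.986 Y73.971
M3 S908
G1 X55.307 Y16.618 F615
G1 X112.743 Y48.375 F615
G1 X127.614 Y97.822 F615
G1 X36.109 Y61.248 F615
M5
G0 X164.125 Y83.574
M3 S908
G1 X190.418 Y79.393 F615
G1 X186.237 Y53.100 F615
G1 X159.944 Y57.281 F615
G1 X164.125 Y83.574 F615
M5
G0 X125.385 Y113.347
M3 S908
G1 X183.254 Y112.778 F615
G1 X200.595 Y57.566 F615
G1 X153.444 Y24.012 F615
G1 X106.962 Y58.487 F615
G1 X125.385 Y113.347 F615
M5
G0 X60.923 Y64.602
M3 S908
G1 X93.663 Y94.787 F615
M5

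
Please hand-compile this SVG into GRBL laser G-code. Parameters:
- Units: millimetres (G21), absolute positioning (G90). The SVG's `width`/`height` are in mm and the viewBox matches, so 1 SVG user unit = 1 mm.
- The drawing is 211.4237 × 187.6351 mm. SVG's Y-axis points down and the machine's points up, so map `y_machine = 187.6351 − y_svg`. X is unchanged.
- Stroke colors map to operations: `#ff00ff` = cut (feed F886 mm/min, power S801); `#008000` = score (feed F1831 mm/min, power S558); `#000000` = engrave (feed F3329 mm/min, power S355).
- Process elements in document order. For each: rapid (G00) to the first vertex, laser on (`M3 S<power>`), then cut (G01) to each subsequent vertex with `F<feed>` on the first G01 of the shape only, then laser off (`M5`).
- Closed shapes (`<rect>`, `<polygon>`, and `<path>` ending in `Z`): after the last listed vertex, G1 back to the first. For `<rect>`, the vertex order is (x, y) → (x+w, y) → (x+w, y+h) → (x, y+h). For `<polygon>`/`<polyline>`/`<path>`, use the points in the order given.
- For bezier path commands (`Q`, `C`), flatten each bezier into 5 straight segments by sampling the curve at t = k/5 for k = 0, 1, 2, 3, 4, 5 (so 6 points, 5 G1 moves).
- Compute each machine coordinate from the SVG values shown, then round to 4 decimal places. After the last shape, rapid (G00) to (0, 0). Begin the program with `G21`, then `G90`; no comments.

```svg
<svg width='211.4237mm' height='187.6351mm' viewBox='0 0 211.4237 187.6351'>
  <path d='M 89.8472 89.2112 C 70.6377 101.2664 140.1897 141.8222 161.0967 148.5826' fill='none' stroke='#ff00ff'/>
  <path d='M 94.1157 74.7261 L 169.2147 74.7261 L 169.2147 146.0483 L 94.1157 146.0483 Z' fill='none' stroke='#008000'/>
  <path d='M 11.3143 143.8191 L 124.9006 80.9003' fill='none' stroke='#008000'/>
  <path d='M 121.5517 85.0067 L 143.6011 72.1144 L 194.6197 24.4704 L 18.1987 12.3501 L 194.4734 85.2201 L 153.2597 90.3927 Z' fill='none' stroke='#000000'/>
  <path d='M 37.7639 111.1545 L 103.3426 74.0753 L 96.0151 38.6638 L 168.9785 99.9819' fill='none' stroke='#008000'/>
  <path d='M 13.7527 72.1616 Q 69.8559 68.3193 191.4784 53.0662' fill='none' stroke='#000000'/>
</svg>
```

G21
G90
G00 X89.8472 Y98.4239
M3 S801
G01 X87.8736 Y88.2691 F886
G01 X100.6073 Y74.2643
G01 X121.4527 Y59.3998
G01 X143.8144 Y46.6658
G01 X161.0967 Y39.0525
M5
G00 X94.1157 Y112.9090
M3 S558
G01 X169.2147 Y112.9090 F1831
G01 X169.2147 Y41.5868
G01 X94.1157 Y41.5868
G01 X94.1157 Y112.9090
M5
G00 X11.3143 Y43.8160
M3 S558
G01 X124.9006 Y106.7348 F1831
M5
G00 X121.5517 Y102.6284
M3 S355
G01 X143.6011 Y115.5207 F3329
G01 X194.6197 Y163.1647
G01 X18.1987 Y175.2850
G01 X194.4734 Y102.4150
G01 X153.2597 Y97.2424
G01 X121.5517 Y102.6284
M5
G00 X37.7639 Y76.4806
M3 S558
G01 X103.3426 Y113.5598 F1831
G01 X96.0151 Y148.9713
G01 X168.9785 Y87.6532
M5
G00 X13.7527 Y115.4735
M3 S355
G01 X38.8148 Y117.4669 F3329
G01 X69.1183 Y120.3731
G01 X104.6635 Y124.1921
G01 X145.4502 Y128.9241
G01 X191.4784 Y134.5689
M5
G00 X0.0000 Y0.0000

1 u = 1 mm; y_m = 187.6351 − y.

[1] `<path>` cubic bezier, #ff00ff→cut S801 F886: (89.8472,98.4239) → (87.8736,88.2691) → (100.6073,74.2643) → (121.4527,59.3998) → (143.8144,46.6658) → (161.0967,39.0525)

[2] `<path>` rectangle, #008000→score S558 F1831: (94.1157,112.9090) → (169.2147,112.9090) → (169.2147,41.5868) → (94.1157,41.5868) → (94.1157,112.9090) (closed)

[3] `<path>` line segment, #008000→score S558 F1831: (11.3143,43.8160) → (124.9006,106.7348)

[4] `<path>` closed polygon, #000000→engrave S355 F3329: (121.5517,102.6284) → (143.6011,115.5207) → (194.6197,163.1647) → (18.1987,175.2850) → (194.4734,102.4150) → (153.2597,97.2424) → (121.5517,102.6284) (closed)

[5] `<path>` open polyline, #008000→score S558 F1831: (37.7639,76.4806) → (103.3426,113.5598) → (96.0151,148.9713) → (168.9785,87.6532)

[6] `<path>` quadratic bezier, #000000→engrave S355 F3329: (13.7527,115.4735) → (38.8148,117.4669) → (69.1183,120.3731) → (104.6635,124.1921) → (145.4502,128.9241) → (191.4784,134.5689)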